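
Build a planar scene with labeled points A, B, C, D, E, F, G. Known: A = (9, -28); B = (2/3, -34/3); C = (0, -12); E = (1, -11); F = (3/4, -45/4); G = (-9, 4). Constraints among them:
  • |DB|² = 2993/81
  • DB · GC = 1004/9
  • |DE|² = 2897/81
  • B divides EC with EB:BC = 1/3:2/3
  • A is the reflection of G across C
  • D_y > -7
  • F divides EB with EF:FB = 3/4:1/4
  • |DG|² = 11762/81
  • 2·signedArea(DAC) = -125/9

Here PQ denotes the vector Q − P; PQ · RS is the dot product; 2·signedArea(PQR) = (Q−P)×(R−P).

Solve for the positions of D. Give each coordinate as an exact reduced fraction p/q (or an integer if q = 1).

1. D_x = -22/9  [2·signedArea(DAC) = -125/9 ∩ DB · GC = 1004/9]
2. D_y = -55/9  [2·signedArea(DAC) = -125/9 ∩ DB · GC = 1004/9]
   → D = (-22/9, -55/9)

D = (-22/9, -55/9)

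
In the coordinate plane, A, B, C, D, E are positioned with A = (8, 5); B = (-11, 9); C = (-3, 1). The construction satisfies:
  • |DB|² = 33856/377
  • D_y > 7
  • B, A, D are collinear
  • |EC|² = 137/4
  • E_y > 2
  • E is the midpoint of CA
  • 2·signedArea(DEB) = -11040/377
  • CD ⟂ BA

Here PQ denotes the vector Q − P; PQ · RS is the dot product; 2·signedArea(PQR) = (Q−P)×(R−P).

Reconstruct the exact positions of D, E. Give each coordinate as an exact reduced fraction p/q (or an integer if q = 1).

1. D_x = -651/377  [B, A, D are collinear ∩ CD ⟂ BA]
2. D_y = 2657/377  [B, A, D are collinear ∩ CD ⟂ BA]
   → D = (-651/377, 2657/377)
3. E_x = 5/2  [E is the midpoint of CA]
4. E_y = 3  [E is the midpoint of CA]
   → E = (5/2, 3)

D = (-651/377, 2657/377)
E = (5/2, 3)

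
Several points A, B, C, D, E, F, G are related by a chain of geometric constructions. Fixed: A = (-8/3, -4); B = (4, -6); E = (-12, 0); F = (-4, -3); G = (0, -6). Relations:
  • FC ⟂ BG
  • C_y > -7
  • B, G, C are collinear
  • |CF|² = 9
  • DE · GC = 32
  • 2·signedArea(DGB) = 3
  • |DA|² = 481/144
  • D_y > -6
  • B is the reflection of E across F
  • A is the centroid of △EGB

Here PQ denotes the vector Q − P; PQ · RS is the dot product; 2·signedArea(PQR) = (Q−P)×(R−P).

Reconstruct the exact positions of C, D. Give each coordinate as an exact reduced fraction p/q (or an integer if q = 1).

C = (-4, -6)
D = (-4, -21/4)

1. C_x = -4  [B, G, C are collinear ∩ FC ⟂ BG]
2. C_y = -6  [B, G, C are collinear ∩ FC ⟂ BG]
   → C = (-4, -6)
3. D_x = -4  [2·signedArea(DGB) = 3 ∩ DE · GC = 32]
4. D_y = -21/4  [2·signedArea(DGB) = 3 ∩ DE · GC = 32]
   → D = (-4, -21/4)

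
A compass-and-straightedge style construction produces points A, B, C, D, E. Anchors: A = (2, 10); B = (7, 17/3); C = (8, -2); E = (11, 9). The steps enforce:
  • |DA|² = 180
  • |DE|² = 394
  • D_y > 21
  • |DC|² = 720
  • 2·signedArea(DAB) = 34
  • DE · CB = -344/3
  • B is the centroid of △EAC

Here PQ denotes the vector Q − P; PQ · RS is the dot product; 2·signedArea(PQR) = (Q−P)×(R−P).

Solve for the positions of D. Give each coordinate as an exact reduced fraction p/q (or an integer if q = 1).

1. D_x = -4  [2·signedArea(DAB) = 34 ∩ DE · CB = -344/3]
2. D_y = 22  [2·signedArea(DAB) = 34 ∩ DE · CB = -344/3]
   → D = (-4, 22)

D = (-4, 22)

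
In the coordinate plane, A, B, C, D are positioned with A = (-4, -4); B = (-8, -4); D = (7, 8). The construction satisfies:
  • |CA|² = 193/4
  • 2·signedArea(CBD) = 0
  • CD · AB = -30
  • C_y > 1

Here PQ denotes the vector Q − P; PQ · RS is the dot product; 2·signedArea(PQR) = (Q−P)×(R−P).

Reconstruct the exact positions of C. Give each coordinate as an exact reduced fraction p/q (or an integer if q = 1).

1. C_x = -1/2  [2·signedArea(CBD) = 0 ∩ CD · AB = -30]
2. C_y = 2  [2·signedArea(CBD) = 0 ∩ CD · AB = -30]
   → C = (-1/2, 2)

C = (-1/2, 2)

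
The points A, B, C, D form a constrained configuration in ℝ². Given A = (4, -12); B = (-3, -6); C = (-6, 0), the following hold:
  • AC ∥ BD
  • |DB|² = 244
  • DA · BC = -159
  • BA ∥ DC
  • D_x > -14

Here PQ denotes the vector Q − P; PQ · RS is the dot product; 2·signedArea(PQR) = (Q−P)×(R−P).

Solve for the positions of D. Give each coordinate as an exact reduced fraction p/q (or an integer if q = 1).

D = (-13, 6)

1. D_x = -13  [BA ∥ DC ∩ AC ∥ BD]
2. D_y = 6  [BA ∥ DC ∩ AC ∥ BD]
   → D = (-13, 6)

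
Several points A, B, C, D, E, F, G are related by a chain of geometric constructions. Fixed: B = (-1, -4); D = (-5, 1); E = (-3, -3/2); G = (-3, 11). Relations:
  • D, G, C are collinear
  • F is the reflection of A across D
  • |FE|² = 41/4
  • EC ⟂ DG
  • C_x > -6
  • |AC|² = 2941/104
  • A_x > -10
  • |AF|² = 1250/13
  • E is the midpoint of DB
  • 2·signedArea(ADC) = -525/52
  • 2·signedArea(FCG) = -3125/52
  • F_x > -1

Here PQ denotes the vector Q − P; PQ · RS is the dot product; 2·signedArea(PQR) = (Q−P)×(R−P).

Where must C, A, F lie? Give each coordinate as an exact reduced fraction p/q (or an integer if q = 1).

A = (-255/26, 51/26)
C = (-281/52, -53/52)
F = (-5/26, 1/26)

1. C_x = -281/52  [D, G, C are collinear ∩ EC ⟂ DG]
2. C_y = -53/52  [D, G, C are collinear ∩ EC ⟂ DG]
   → C = (-281/52, -53/52)
3. A_x = -255/26  [line 105/52·x + -21/52·y + 1071/52 = 0 ∩ |AC|² = 2941/104]
4. A_y = 51/26  [line 105/52·x + -21/52·y + 1071/52 = 0 ∩ |AC|² = 2941/104]
   → A = (-255/26, 51/26)
5. F_x = -5/26  [F is the reflection of A across D]
6. F_y = 1/26  [F is the reflection of A across D]
   → F = (-5/26, 1/26)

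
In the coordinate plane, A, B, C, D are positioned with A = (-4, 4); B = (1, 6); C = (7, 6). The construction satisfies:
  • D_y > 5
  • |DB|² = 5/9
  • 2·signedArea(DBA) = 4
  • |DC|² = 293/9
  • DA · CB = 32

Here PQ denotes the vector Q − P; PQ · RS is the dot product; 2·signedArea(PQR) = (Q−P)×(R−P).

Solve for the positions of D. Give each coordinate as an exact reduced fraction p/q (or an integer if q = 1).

D = (4/3, 16/3)

1. D_x = 4/3  [DA · CB = 32 ∩ 2·signedArea(DBA) = 4]
2. D_y = 16/3  [DA · CB = 32 ∩ 2·signedArea(DBA) = 4]
   → D = (4/3, 16/3)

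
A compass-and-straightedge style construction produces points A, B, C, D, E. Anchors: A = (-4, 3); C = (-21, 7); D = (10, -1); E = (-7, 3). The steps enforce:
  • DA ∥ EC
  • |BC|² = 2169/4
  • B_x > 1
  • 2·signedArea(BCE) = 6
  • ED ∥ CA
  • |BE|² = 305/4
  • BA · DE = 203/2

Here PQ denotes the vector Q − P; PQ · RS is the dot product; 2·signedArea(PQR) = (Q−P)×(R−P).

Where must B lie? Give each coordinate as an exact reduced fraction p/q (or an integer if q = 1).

1. B_x = 3/2  [2·signedArea(BCE) = 6 ∩ BA · DE = 203/2]
2. B_y = 1  [2·signedArea(BCE) = 6 ∩ BA · DE = 203/2]
   → B = (3/2, 1)

B = (3/2, 1)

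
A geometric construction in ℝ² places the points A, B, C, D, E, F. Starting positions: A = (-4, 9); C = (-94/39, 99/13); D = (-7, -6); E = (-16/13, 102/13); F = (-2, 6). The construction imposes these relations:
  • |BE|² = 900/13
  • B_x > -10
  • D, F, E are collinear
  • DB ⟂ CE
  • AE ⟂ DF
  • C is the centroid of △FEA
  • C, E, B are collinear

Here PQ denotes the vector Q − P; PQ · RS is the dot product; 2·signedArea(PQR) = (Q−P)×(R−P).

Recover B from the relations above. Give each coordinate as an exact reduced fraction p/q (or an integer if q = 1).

B = (-1588/169, 1056/169)

1. B_x = -1588/169  [C, E, B are collinear ∩ DB ⟂ CE]
2. B_y = 1056/169  [C, E, B are collinear ∩ DB ⟂ CE]
   → B = (-1588/169, 1056/169)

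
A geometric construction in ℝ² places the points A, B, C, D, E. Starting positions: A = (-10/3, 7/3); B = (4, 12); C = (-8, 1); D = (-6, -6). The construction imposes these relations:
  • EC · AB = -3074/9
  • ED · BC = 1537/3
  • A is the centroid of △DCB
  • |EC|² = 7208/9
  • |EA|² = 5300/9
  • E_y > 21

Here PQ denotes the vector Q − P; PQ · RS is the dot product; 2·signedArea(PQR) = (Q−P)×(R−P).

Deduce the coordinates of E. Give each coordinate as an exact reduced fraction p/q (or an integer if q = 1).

1. E_x = 34/3  [ED · BC = 1537/3 ∩ EC · AB = -3074/9]
2. E_y = 65/3  [ED · BC = 1537/3 ∩ EC · AB = -3074/9]
   → E = (34/3, 65/3)

E = (34/3, 65/3)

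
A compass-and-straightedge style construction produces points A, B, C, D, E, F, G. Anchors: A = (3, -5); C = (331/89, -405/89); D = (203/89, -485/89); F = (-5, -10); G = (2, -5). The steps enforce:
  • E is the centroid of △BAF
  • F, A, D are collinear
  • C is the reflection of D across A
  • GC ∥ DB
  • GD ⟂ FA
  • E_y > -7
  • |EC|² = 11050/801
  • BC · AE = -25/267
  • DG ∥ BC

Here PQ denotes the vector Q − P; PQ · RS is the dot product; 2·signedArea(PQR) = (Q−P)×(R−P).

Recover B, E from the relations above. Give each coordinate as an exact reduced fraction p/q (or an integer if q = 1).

1. B_x = 4  [DG ∥ BC ∩ GC ∥ DB]
2. B_y = -5  [DG ∥ BC ∩ GC ∥ DB]
   → B = (4, -5)
3. E_x = 2/3  [E is the centroid of △BAF]
4. E_y = -20/3  [E is the centroid of △BAF]
   → E = (2/3, -20/3)

B = (4, -5)
E = (2/3, -20/3)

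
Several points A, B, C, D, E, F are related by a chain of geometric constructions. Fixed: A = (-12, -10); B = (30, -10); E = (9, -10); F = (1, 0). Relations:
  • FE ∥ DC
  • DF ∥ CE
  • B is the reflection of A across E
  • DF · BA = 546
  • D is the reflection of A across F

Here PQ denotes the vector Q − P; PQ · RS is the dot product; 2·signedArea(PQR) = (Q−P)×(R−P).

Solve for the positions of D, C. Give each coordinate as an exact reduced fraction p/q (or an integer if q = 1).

1. D_x = 14  [D is the reflection of A across F]
2. D_y = 10  [D is the reflection of A across F]
   → D = (14, 10)
3. C_x = 22  [DF ∥ CE ∩ FE ∥ DC]
4. C_y = 0  [DF ∥ CE ∩ FE ∥ DC]
   → C = (22, 0)

C = (22, 0)
D = (14, 10)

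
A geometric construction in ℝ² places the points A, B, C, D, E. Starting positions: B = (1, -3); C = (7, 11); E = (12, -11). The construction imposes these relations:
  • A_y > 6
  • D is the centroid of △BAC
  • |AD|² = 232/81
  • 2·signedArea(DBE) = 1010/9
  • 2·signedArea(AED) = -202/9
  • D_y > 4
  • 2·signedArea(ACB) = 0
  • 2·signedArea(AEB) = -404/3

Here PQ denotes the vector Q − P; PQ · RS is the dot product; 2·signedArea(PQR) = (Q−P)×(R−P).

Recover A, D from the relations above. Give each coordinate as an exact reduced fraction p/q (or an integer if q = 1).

A = (5, 19/3)
D = (13/3, 43/9)

1. A_x = 5  [2·signedArea(ACB) = 0 ∩ 2·signedArea(AEB) = -404/3]
2. A_y = 19/3  [2·signedArea(ACB) = 0 ∩ 2·signedArea(AEB) = -404/3]
   → A = (5, 19/3)
3. D_x = 13/3  [D is the centroid of △BAC]
4. D_y = 43/9  [D is the centroid of △BAC]
   → D = (13/3, 43/9)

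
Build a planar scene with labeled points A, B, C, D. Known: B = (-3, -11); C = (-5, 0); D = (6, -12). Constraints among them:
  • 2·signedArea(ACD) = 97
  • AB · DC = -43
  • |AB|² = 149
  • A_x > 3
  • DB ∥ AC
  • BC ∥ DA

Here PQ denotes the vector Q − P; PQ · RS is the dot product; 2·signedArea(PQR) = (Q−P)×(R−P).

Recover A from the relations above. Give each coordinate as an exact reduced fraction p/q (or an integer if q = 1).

1. A_x = 4  [DB ∥ AC ∩ BC ∥ DA]
2. A_y = -1  [DB ∥ AC ∩ BC ∥ DA]
   → A = (4, -1)

A = (4, -1)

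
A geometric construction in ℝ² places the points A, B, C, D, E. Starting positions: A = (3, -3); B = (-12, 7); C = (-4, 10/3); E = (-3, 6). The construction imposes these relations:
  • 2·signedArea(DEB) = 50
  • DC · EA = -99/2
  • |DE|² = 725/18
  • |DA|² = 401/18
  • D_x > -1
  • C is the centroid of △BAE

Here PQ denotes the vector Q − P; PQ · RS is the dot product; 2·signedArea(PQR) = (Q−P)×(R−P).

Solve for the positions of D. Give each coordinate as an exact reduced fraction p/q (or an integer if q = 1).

D = (-1/2, 1/6)

1. D_x = -1/2  [DC · EA = -99/2 ∩ 2·signedArea(DEB) = 50]
2. D_y = 1/6  [DC · EA = -99/2 ∩ 2·signedArea(DEB) = 50]
   → D = (-1/2, 1/6)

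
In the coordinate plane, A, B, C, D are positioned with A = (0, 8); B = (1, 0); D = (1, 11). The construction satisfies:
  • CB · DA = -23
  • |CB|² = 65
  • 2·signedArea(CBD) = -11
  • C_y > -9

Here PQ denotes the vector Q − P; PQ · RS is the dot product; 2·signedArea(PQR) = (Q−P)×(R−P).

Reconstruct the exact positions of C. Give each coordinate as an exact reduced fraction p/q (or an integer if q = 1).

1. C_x = 2  [2·signedArea(CBD) = -11 ∩ CB · DA = -23]
2. C_y = -8  [2·signedArea(CBD) = -11 ∩ CB · DA = -23]
   → C = (2, -8)

C = (2, -8)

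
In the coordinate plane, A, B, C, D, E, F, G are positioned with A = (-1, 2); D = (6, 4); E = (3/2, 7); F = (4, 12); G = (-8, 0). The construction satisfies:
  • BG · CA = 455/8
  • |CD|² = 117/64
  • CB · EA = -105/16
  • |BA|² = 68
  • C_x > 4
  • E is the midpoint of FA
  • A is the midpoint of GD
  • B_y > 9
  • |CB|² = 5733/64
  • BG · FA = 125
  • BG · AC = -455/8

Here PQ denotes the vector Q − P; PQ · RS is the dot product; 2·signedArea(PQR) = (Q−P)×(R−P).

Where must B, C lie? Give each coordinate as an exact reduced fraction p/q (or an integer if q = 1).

1. B_x = -3  [line 5·x + 10·y + -85 = 0 ∩ |BA|² = 68]
2. B_y = 10  [line 5·x + 10·y + -85 = 0 ∩ |BA|² = 68]
   → B = (-3, 10)
3. C_x = 39/8  [line -5·x + -10·y + 575/8 = 0 ∩ |CB|² = 5733/64]
4. C_y = 19/4  [line -5·x + -10·y + 575/8 = 0 ∩ |CB|² = 5733/64]
   → C = (39/8, 19/4)

B = (-3, 10)
C = (39/8, 19/4)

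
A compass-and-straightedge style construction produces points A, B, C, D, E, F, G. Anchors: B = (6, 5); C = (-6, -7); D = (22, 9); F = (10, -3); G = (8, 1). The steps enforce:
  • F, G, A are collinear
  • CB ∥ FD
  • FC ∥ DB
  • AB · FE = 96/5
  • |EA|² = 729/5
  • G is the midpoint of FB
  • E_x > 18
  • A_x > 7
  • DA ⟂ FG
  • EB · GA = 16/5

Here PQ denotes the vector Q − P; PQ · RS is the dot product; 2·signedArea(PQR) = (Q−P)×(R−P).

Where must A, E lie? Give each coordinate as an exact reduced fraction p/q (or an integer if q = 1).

A = (38/5, 9/5)
E = (92/5, 36/5)

1. A_x = 38/5  [F, G, A are collinear ∩ DA ⟂ FG]
2. A_y = 9/5  [F, G, A are collinear ∩ DA ⟂ FG]
   → A = (38/5, 9/5)
3. E_x = 92/5  [line 2/5·x + -4/5·y + -8/5 = 0 ∩ |EA|² = 729/5]
4. E_y = 36/5  [line 2/5·x + -4/5·y + -8/5 = 0 ∩ |EA|² = 729/5]
   → E = (92/5, 36/5)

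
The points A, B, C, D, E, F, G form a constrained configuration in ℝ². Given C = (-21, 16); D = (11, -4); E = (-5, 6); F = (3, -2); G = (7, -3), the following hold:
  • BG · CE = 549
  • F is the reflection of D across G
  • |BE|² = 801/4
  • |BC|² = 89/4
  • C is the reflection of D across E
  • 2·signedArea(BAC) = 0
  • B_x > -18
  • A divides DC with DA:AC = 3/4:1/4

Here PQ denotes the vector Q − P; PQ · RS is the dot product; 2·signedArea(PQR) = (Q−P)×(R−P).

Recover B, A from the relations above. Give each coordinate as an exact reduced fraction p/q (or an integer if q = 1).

1. B_x = -17  [line -16·x + 10·y + -407 = 0 ∩ |BE|² = 801/4]
2. B_y = 27/2  [line -16·x + 10·y + -407 = 0 ∩ |BE|² = 801/4]
   → B = (-17, 27/2)
3. A_x = -13  [2·signedArea(BAC) = 0 ∩ A divides DC with DA:AC = 3/4:1/4]
4. A_y = 11  [2·signedArea(BAC) = 0 ∩ A divides DC with DA:AC = 3/4:1/4]
   → A = (-13, 11)

A = (-13, 11)
B = (-17, 27/2)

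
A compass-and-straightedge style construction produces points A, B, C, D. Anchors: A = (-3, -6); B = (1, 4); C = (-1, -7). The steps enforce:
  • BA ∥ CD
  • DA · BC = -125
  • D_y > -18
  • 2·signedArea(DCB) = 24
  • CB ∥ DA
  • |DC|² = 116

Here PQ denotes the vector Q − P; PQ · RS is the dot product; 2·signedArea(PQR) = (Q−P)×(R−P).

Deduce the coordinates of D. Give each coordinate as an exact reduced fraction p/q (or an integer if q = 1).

1. D_x = -5  [CB ∥ DA ∩ BA ∥ CD]
2. D_y = -17  [CB ∥ DA ∩ BA ∥ CD]
   → D = (-5, -17)

D = (-5, -17)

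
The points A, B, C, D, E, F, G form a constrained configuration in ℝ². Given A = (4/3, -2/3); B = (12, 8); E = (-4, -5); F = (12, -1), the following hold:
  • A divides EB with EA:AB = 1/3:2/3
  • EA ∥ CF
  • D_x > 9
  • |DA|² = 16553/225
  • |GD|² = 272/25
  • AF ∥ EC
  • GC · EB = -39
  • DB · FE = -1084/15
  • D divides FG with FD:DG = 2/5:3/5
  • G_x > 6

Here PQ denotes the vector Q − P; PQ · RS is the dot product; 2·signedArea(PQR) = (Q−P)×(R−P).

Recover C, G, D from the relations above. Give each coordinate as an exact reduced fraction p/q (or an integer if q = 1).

1. C_x = 20/3  [EA ∥ CF ∩ AF ∥ EC]
2. C_y = -16/3  [EA ∥ CF ∩ AF ∥ EC]
   → C = (20/3, -16/3)
3. D_x = 148/15  [line 16·x + 4·y + -2276/15 = 0 ∩ |DA|² = 16553/225]
4. D_y = -23/15  [line 16·x + 4·y + -2276/15 = 0 ∩ |DA|² = 16553/225]
   → D = (148/15, -23/15)
5. G_x = 20/3  [GC · EB = -39 ∩ D divides FG with FD:DG = 2/5:3/5]
6. G_y = -7/3  [GC · EB = -39 ∩ D divides FG with FD:DG = 2/5:3/5]
   → G = (20/3, -7/3)

C = (20/3, -16/3)
D = (148/15, -23/15)
G = (20/3, -7/3)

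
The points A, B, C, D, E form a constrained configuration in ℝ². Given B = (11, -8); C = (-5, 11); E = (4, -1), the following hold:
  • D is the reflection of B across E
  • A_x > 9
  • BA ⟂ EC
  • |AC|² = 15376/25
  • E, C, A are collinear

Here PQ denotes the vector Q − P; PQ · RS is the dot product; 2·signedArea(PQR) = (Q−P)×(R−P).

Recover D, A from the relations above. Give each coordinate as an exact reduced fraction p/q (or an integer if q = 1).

1. D_x = -3  [D is the reflection of B across E]
2. D_y = 6  [D is the reflection of B across E]
   → D = (-3, 6)
3. A_x = 247/25  [E, C, A are collinear ∩ BA ⟂ EC]
4. A_y = -221/25  [E, C, A are collinear ∩ BA ⟂ EC]
   → A = (247/25, -221/25)

A = (247/25, -221/25)
D = (-3, 6)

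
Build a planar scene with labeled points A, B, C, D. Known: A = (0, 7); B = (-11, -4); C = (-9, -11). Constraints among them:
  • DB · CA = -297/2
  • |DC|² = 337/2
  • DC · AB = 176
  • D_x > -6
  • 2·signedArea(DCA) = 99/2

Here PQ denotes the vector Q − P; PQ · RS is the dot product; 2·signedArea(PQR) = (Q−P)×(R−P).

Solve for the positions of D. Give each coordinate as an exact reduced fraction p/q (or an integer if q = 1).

1. D_x = -11/2  [DB · CA = -297/2 ∩ 2·signedArea(DCA) = 99/2]
2. D_y = 3/2  [DB · CA = -297/2 ∩ 2·signedArea(DCA) = 99/2]
   → D = (-11/2, 3/2)

D = (-11/2, 3/2)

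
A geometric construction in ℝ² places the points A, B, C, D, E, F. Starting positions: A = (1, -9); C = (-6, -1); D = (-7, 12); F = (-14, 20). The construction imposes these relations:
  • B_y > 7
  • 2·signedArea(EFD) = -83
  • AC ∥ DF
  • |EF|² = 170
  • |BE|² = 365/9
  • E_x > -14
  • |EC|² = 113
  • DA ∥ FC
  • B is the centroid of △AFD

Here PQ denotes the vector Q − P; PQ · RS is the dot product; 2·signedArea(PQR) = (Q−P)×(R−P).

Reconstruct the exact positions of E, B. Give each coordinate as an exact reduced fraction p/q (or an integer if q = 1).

B = (-20/3, 23/3)
E = (-13, 7)

1. E_x = -13  [line 8·x + 7·y + 55 = 0 ∩ |EF|² = 170]
2. E_y = 7  [line 8·x + 7·y + 55 = 0 ∩ |EF|² = 170]
   → E = (-13, 7)
3. B_x = -20/3  [B is the centroid of △AFD]
4. B_y = 23/3  [B is the centroid of △AFD]
   → B = (-20/3, 23/3)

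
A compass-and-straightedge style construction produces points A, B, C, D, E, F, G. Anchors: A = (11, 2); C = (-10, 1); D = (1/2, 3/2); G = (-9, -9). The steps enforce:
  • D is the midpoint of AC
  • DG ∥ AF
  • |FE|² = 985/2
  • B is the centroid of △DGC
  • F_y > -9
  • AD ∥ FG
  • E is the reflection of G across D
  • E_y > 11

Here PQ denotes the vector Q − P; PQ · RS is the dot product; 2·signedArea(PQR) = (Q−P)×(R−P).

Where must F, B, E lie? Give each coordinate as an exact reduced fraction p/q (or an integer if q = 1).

B = (-37/6, -13/6)
E = (10, 12)
F = (3/2, -17/2)

1. F_x = 3/2  [AD ∥ FG ∩ DG ∥ AF]
2. F_y = -17/2  [AD ∥ FG ∩ DG ∥ AF]
   → F = (3/2, -17/2)
3. B_x = -37/6  [B is the centroid of △DGC]
4. B_y = -13/6  [B is the centroid of △DGC]
   → B = (-37/6, -13/6)
5. E_x = 10  [E is the reflection of G across D]
6. E_y = 12  [E is the reflection of G across D]
   → E = (10, 12)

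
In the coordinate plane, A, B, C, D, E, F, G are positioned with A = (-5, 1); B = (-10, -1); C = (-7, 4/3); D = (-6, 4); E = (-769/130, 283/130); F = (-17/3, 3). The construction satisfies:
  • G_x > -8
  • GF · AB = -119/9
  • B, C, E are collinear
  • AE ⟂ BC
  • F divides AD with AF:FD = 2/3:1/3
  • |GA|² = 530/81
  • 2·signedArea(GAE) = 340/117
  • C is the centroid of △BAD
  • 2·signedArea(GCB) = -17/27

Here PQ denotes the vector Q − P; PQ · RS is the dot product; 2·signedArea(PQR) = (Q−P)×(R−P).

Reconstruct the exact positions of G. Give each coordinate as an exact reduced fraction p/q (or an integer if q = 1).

1. G_x = -68/9  [GF · AB = -119/9 ∩ 2·signedArea(GAE) = 340/117]
2. G_y = 10/9  [GF · AB = -119/9 ∩ 2·signedArea(GAE) = 340/117]
   → G = (-68/9, 10/9)

G = (-68/9, 10/9)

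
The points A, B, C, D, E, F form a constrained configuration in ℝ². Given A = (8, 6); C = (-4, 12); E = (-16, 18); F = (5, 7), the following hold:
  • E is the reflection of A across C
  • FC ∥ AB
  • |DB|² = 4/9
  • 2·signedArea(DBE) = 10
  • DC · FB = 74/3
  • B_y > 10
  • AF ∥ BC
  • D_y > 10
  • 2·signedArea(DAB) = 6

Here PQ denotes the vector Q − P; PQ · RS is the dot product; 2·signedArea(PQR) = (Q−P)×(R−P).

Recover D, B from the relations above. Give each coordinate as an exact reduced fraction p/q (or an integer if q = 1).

1. B_x = -1  [AF ∥ BC ∩ FC ∥ AB]
2. B_y = 11  [AF ∥ BC ∩ FC ∥ AB]
   → B = (-1, 11)
3. D_x = -1  [2·signedArea(DBE) = 10 ∩ DC · FB = 74/3]
4. D_y = 31/3  [2·signedArea(DBE) = 10 ∩ DC · FB = 74/3]
   → D = (-1, 31/3)

B = (-1, 11)
D = (-1, 31/3)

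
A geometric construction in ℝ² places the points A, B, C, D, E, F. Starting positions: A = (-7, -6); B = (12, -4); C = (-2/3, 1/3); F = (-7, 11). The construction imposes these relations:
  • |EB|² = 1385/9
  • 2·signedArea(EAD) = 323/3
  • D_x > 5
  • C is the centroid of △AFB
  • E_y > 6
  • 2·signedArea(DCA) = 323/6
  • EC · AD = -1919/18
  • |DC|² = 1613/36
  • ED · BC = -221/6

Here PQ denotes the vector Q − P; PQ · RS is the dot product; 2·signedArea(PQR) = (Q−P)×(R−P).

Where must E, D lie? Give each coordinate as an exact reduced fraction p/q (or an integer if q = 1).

1. D_x = 17/3  [line 19/3·x + -19/3·y + -95/2 = 0 ∩ |DC|² = 1613/36]
2. D_y = -11/6  [line 19/3·x + -19/3·y + -95/2 = 0 ∩ |DC|² = 1613/36]
   → D = (17/3, -11/6)
3. E_x = 17/3  [EC · AD = -1919/18 ∩ ED · BC = -221/6]
4. E_y = 20/3  [EC · AD = -1919/18 ∩ ED · BC = -221/6]
   → E = (17/3, 20/3)

D = (17/3, -11/6)
E = (17/3, 20/3)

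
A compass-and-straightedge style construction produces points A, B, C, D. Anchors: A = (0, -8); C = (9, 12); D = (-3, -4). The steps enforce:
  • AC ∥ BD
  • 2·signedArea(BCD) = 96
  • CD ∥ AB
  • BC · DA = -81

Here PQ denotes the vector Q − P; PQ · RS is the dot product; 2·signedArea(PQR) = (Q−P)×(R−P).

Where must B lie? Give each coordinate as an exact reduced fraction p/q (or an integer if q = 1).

1. B_x = -12  [AC ∥ BD ∩ CD ∥ AB]
2. B_y = -24  [AC ∥ BD ∩ CD ∥ AB]
   → B = (-12, -24)

B = (-12, -24)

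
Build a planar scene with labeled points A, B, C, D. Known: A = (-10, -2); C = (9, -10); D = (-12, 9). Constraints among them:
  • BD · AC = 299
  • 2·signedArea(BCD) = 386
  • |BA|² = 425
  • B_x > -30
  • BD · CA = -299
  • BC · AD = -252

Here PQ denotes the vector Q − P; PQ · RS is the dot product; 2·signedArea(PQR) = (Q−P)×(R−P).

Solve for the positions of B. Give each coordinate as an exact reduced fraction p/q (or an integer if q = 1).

1. B_x = -29  [2·signedArea(BCD) = 386 ∩ BD · AC = 299]
2. B_y = 6  [2·signedArea(BCD) = 386 ∩ BD · AC = 299]
   → B = (-29, 6)

B = (-29, 6)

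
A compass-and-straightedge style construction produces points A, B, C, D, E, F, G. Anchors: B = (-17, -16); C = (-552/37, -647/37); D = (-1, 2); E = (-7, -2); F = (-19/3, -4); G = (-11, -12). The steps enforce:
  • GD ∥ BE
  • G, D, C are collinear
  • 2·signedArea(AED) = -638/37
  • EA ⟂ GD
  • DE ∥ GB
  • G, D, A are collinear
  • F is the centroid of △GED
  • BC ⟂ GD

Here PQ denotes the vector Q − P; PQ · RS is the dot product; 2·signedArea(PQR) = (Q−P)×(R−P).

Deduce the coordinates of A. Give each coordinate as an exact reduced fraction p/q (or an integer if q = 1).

A = (-182/37, -129/37)

1. A_x = -182/37  [G, D, A are collinear ∩ EA ⟂ GD]
2. A_y = -129/37  [G, D, A are collinear ∩ EA ⟂ GD]
   → A = (-182/37, -129/37)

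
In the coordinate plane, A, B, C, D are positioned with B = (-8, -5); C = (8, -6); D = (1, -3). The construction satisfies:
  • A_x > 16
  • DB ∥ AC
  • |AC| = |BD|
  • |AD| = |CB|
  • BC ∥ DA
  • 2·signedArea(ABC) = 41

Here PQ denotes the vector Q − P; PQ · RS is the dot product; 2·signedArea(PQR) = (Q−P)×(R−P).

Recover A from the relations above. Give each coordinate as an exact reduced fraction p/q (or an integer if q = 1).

A = (17, -4)

1. A_x = 17  [DB ∥ AC ∩ BC ∥ DA]
2. A_y = -4  [DB ∥ AC ∩ BC ∥ DA]
   → A = (17, -4)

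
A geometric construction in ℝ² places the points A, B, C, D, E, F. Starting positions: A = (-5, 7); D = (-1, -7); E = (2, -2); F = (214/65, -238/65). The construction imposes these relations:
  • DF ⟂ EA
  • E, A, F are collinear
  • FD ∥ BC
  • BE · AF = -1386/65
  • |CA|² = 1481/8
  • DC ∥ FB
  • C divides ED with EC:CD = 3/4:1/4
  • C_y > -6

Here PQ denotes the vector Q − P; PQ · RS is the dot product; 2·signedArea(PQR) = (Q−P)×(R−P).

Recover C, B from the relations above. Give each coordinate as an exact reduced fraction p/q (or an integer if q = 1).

1. C_x = -1/4  [C divides ED with EC:CD = 3/4:1/4]
2. C_y = -23/4  [C divides ED with EC:CD = 3/4:1/4]
   → C = (-1/4, -23/4)
3. B_x = 1051/260  [FD ∥ BC ∩ DC ∥ FB]
4. B_y = -627/260  [FD ∥ BC ∩ DC ∥ FB]
   → B = (1051/260, -627/260)

B = (1051/260, -627/260)
C = (-1/4, -23/4)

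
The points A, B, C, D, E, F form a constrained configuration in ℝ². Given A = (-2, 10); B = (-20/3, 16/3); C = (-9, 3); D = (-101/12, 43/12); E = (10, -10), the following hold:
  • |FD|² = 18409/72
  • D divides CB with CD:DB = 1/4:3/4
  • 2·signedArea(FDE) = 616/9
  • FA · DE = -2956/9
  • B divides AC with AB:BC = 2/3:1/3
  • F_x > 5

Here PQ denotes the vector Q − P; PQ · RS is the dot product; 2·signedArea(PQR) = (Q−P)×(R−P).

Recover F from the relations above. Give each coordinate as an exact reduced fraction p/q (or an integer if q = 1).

F = (6, -10/3)

1. F_x = 6  [2·signedArea(FDE) = 616/9 ∩ FA · DE = -2956/9]
2. F_y = -10/3  [2·signedArea(FDE) = 616/9 ∩ FA · DE = -2956/9]
   → F = (6, -10/3)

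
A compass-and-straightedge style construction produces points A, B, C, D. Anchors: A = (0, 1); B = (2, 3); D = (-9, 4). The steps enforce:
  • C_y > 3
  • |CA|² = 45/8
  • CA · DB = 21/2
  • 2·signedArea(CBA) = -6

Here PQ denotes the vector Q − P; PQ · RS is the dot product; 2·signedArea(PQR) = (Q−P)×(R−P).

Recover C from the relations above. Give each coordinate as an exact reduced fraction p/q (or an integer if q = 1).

C = (-3/4, 13/4)

1. C_x = -3/4  [2·signedArea(CBA) = -6 ∩ CA · DB = 21/2]
2. C_y = 13/4  [2·signedArea(CBA) = -6 ∩ CA · DB = 21/2]
   → C = (-3/4, 13/4)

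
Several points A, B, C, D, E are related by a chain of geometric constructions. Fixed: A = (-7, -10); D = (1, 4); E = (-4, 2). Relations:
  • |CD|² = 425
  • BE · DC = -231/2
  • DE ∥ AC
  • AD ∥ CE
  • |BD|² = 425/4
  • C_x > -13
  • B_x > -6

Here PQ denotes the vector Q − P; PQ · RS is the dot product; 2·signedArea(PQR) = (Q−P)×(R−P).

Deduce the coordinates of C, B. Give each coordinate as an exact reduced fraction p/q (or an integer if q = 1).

1. C_x = -12  [AD ∥ CE ∩ DE ∥ AC]
2. C_y = -12  [AD ∥ CE ∩ DE ∥ AC]
   → C = (-12, -12)
3. B_x = -11/2  [line 13·x + 16·y + 271/2 = 0 ∩ |BD|² = 425/4]
4. B_y = -4  [line 13·x + 16·y + 271/2 = 0 ∩ |BD|² = 425/4]
   → B = (-11/2, -4)

B = (-11/2, -4)
C = (-12, -12)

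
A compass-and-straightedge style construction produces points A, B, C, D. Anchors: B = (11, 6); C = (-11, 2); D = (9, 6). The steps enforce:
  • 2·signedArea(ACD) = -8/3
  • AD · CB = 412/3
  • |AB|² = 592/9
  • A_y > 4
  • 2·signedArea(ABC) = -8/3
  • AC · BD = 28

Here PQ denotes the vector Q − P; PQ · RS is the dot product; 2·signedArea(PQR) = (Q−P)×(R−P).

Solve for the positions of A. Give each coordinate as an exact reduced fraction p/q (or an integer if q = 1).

1. A_x = 3  [AC · BD = 28 ∩ 2·signedArea(ABC) = -8/3]
2. A_y = 14/3  [AC · BD = 28 ∩ 2·signedArea(ABC) = -8/3]
   → A = (3, 14/3)

A = (3, 14/3)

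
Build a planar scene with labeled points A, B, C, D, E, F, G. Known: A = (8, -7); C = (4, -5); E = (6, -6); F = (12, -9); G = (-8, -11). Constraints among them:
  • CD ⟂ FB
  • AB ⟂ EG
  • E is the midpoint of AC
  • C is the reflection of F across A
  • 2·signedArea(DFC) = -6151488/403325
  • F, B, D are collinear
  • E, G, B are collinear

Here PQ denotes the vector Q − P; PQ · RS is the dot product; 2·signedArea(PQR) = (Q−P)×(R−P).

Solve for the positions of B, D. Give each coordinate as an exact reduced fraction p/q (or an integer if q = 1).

1. B_x = 1648/221  [E, G, B are collinear ∩ AB ⟂ EG]
2. B_y = -1211/221  [E, G, B are collinear ∩ AB ⟂ EG]
   → B = (1648/221, -1211/221)
3. D_x = 2042756/403325  [F, B, D are collinear ∩ CD ⟂ FB]
4. D_y = -1462417/403325  [F, B, D are collinear ∩ CD ⟂ FB]
   → D = (2042756/403325, -1462417/403325)

B = (1648/221, -1211/221)
D = (2042756/403325, -1462417/403325)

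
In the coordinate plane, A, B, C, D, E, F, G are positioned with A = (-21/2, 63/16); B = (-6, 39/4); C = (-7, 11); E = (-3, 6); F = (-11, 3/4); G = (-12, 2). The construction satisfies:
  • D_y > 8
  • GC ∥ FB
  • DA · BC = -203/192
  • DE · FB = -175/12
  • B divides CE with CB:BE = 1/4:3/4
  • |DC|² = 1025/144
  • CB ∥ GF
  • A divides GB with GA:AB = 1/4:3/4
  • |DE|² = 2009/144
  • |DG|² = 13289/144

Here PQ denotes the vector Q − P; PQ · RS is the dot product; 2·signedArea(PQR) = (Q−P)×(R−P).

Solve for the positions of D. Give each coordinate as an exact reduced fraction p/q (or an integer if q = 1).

1. D_x = -16/3  [DA · BC = -203/192 ∩ DE · FB = -175/12]
2. D_y = 107/12  [DA · BC = -203/192 ∩ DE · FB = -175/12]
   → D = (-16/3, 107/12)

D = (-16/3, 107/12)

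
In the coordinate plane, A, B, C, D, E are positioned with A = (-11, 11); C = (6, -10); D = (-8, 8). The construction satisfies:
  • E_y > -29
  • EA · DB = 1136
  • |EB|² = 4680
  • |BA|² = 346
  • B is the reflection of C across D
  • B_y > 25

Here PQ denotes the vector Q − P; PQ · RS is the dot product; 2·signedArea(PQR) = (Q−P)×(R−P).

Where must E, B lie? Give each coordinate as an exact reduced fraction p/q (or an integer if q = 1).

1. B_x = -22  [B is the reflection of C across D]
2. B_y = 26  [B is the reflection of C across D]
   → B = (-22, 26)
3. E_x = 20  [line 14·x + -18·y + -784 = 0 ∩ |EB|² = 4680]
4. E_y = -28  [line 14·x + -18·y + -784 = 0 ∩ |EB|² = 4680]
   → E = (20, -28)

B = (-22, 26)
E = (20, -28)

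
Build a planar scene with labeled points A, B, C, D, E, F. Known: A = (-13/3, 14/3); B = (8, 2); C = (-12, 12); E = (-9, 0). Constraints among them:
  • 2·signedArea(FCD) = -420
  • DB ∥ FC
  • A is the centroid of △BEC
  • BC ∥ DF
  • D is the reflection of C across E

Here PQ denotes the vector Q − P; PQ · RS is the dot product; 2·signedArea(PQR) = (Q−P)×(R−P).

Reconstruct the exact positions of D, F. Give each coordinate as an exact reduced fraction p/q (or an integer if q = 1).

1. D_x = -6  [D is the reflection of C across E]
2. D_y = -12  [D is the reflection of C across E]
   → D = (-6, -12)
3. F_x = -26  [DB ∥ FC ∩ BC ∥ DF]
4. F_y = -2  [DB ∥ FC ∩ BC ∥ DF]
   → F = (-26, -2)

D = (-6, -12)
F = (-26, -2)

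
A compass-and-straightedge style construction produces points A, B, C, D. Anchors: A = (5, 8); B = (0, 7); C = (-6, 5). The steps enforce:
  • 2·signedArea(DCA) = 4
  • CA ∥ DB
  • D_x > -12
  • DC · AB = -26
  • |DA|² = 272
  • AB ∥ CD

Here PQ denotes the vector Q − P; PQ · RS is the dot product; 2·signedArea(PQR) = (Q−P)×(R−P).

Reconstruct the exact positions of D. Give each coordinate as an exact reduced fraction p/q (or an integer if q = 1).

D = (-11, 4)

1. D_x = -11  [CA ∥ DB ∩ AB ∥ CD]
2. D_y = 4  [CA ∥ DB ∩ AB ∥ CD]
   → D = (-11, 4)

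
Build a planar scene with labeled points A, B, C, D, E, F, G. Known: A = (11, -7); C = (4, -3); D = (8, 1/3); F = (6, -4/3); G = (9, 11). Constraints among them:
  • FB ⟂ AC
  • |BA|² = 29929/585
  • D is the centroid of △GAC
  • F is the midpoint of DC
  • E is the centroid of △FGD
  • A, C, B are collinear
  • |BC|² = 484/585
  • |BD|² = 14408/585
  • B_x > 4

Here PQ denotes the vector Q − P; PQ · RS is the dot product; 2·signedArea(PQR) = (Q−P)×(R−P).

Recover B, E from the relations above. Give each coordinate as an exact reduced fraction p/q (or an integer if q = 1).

B = (934/195, -673/195)
E = (23/3, 10/3)

1. B_x = 934/195  [A, C, B are collinear ∩ FB ⟂ AC]
2. B_y = -673/195  [A, C, B are collinear ∩ FB ⟂ AC]
   → B = (934/195, -673/195)
3. E_x = 23/3  [E is the centroid of △FGD]
4. E_y = 10/3  [E is the centroid of △FGD]
   → E = (23/3, 10/3)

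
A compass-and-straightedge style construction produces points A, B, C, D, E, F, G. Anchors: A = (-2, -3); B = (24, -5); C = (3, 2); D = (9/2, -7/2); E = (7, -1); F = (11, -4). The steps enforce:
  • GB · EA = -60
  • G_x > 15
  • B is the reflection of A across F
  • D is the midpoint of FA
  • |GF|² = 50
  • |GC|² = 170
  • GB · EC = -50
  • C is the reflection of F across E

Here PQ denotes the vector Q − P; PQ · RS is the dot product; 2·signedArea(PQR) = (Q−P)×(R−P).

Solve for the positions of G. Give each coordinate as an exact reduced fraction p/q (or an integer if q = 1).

G = (16, 1)

1. G_x = 16  [GB · EC = -50 ∩ GB · EA = -60]
2. G_y = 1  [GB · EC = -50 ∩ GB · EA = -60]
   → G = (16, 1)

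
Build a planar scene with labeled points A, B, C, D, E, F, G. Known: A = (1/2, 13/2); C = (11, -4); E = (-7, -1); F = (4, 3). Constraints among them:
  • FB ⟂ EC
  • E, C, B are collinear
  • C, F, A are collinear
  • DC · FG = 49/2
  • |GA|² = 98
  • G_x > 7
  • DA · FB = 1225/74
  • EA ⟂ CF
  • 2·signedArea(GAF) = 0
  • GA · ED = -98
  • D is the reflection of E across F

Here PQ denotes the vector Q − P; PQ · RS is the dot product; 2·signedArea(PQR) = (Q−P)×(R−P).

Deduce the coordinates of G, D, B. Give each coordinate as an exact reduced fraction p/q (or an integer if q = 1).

1. G_x = 15/2  [line 7/2·x + 7/2·y + -49/2 = 0 ∩ |GA|² = 98]
2. G_y = -1/2  [line 7/2·x + 7/2·y + -49/2 = 0 ∩ |GA|² = 98]
   → G = (15/2, -1/2)
3. D_x = 15  [D is the reflection of E across F]
4. D_y = 7  [D is the reflection of E across F]
   → D = (15, 7)
5. B_x = 113/37  [E, C, B are collinear ∩ FB ⟂ EC]
6. B_y = -99/37  [E, C, B are collinear ∩ FB ⟂ EC]
   → B = (113/37, -99/37)

B = (113/37, -99/37)
D = (15, 7)
G = (15/2, -1/2)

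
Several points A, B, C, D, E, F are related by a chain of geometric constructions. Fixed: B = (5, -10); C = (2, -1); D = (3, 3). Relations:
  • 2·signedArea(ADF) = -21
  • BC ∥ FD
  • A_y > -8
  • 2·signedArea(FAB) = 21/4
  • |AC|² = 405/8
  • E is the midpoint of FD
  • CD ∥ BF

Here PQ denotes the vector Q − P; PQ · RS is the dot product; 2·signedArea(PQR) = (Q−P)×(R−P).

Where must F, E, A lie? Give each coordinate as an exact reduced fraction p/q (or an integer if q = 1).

A = (17/4, -31/4)
E = (9/2, -3/2)
F = (6, -6)

1. F_x = 6  [BC ∥ FD ∩ CD ∥ BF]
2. F_y = -6  [BC ∥ FD ∩ CD ∥ BF]
   → F = (6, -6)
3. E_x = 9/2  [E is the midpoint of FD]
4. E_y = -3/2  [E is the midpoint of FD]
   → E = (9/2, -3/2)
5. A_x = 17/4  [2·signedArea(ADF) = -21 ∩ 2·signedArea(FAB) = 21/4]
6. A_y = -31/4  [2·signedArea(ADF) = -21 ∩ 2·signedArea(FAB) = 21/4]
   → A = (17/4, -31/4)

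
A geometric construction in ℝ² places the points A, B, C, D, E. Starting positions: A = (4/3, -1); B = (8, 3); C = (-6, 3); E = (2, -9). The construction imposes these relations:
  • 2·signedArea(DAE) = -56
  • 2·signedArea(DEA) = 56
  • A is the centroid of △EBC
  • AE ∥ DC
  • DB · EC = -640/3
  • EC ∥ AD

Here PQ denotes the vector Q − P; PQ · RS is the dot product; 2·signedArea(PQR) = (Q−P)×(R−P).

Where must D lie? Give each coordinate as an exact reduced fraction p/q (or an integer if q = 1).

D = (-20/3, 11)

1. D_x = -20/3  [AE ∥ DC ∩ EC ∥ AD]
2. D_y = 11  [AE ∥ DC ∩ EC ∥ AD]
   → D = (-20/3, 11)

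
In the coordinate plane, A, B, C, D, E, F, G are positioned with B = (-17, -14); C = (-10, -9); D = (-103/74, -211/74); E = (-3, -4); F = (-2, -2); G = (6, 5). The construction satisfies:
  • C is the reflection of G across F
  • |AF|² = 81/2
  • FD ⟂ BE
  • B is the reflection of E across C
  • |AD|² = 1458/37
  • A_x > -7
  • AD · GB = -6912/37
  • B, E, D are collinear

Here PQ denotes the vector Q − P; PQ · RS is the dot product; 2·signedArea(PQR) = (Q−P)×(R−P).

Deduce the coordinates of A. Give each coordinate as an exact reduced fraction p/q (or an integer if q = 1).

1. A_x = -13/2  [line 23·x + 19·y + 273 = 0 ∩ |AF|² = 81/2]
2. A_y = -13/2  [line 23·x + 19·y + 273 = 0 ∩ |AF|² = 81/2]
   → A = (-13/2, -13/2)

A = (-13/2, -13/2)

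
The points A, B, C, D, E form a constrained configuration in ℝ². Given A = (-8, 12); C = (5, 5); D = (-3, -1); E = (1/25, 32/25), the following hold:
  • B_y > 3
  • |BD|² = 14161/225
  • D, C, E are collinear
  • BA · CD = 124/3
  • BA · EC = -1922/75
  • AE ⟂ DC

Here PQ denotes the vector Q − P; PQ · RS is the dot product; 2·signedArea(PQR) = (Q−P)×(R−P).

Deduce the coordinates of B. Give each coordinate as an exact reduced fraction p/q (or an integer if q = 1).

1. B_x = 251/75  [line 8·x + 6·y + -148/3 = 0 ∩ |BD|² = 14161/225]
2. B_y = 94/25  [line 8·x + 6·y + -148/3 = 0 ∩ |BD|² = 14161/225]
   → B = (251/75, 94/25)

B = (251/75, 94/25)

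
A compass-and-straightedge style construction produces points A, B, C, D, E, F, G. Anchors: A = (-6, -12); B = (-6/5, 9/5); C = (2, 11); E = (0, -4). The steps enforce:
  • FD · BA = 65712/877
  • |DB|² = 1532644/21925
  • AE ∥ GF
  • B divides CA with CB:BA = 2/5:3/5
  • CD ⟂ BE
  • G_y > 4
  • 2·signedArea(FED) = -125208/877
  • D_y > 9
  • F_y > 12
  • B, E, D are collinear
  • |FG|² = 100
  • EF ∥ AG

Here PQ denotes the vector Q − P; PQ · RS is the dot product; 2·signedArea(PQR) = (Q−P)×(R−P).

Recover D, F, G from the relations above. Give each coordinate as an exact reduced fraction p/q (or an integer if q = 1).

1. D_x = -2538/877  [B, E, D are collinear ∩ CD ⟂ BE]
2. D_y = 8759/877  [B, E, D are collinear ∩ CD ⟂ BE]
   → D = (-2538/877, 8759/877)
3. F_x = 6046/877  [2·signedArea(FED) = -125208/877 ∩ FD · BA = 65712/877]
4. F_y = 10535/877  [2·signedArea(FED) = -125208/877 ∩ FD · BA = 65712/877]
   → F = (6046/877, 10535/877)
5. G_x = 784/877  [AE ∥ GF ∩ EF ∥ AG]
6. G_y = 3519/877  [AE ∥ GF ∩ EF ∥ AG]
   → G = (784/877, 3519/877)

D = (-2538/877, 8759/877)
F = (6046/877, 10535/877)
G = (784/877, 3519/877)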